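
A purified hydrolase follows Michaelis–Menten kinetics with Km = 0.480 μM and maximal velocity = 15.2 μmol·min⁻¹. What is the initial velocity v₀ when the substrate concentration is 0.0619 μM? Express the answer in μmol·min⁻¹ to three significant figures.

v = Vmax·[S]/(Km + [S]) = 15.2 × 0.0619 / (0.480 + 0.0619)
  = 0.9409 / 0.5419 = 1.74 μmol·min⁻¹.

1.74 μmol·min⁻¹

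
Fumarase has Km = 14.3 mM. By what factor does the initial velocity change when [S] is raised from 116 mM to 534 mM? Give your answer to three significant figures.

1.09

Since Vmax cancels, v₂/v₁ = [S]₂(Km+[S]₁) / [S]₁(Km+[S]₂).
= 534×(14.3+116) / (116×(14.3+534)) = 69580/63600 = 1.09.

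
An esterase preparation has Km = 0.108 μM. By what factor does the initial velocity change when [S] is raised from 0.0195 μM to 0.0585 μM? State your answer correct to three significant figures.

2.30

The fractional saturations are [S]/(Km+[S]) = 0.0195/0.1275 = 0.1529 and 0.0585/0.1665 = 0.3514.
v₂/v₁ is just their ratio: 0.3514/0.1529 = 2.30.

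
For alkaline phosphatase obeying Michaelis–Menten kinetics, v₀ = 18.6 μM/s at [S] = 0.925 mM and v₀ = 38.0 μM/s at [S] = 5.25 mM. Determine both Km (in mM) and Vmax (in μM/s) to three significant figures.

In reciprocal form, 1/v = (Km/Vmax)·(1/[S]) + 1/Vmax. The two points give (1/[S], 1/v) = (1.081, 0.05376) and (0.1905, 0.02632).
Slope = (0.05376 − 0.02632)/(1.081 − 0.1905) = 0.03082; intercept = 0.05376 − 0.03082×1.081 = 0.02045.
Vmax = 1/intercept = 48.9 μM/s; Km = slope × Vmax = 0.03082 × 48.9 = 1.51 mM.

Km = 1.51 mM; Vmax = 48.9 μM/s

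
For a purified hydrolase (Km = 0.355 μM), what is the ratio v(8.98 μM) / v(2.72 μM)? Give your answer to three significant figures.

Since Vmax cancels, v₂/v₁ = [S]₂(Km+[S]₁) / [S]₁(Km+[S]₂).
= 8.98×(0.355+2.72) / (2.72×(0.355+8.98)) = 27.61/25.39 = 1.09.

1.09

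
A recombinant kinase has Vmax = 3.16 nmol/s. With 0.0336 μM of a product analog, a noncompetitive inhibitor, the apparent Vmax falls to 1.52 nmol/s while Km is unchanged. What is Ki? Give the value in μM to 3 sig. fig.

Noncompetitive: Vmax,app = Vmax/α with α = 1 + [I]/Ki.
α = Vmax/Vmax,app = 3.16/1.52 = 2.079.
Since α = 1 + [I]/Ki, [I]/Ki = 2.079 − 1 = 1.079 and Ki = 0.0336/1.079 = 0.0311 μM.

0.0311 μM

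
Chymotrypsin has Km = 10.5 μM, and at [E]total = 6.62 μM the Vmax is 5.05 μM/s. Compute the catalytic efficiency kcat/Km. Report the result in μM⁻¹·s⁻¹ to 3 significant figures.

kcat = Vmax/[E]total = 5.05/6.62 = 0.763 s⁻¹.
kcat/Km = 0.763/10.5 = 0.0727 μM⁻¹·s⁻¹.

0.0727 μM⁻¹·s⁻¹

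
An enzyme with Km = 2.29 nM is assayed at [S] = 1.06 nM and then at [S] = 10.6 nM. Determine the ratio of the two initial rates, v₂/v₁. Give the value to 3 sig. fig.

2.60

Since Vmax cancels, v₂/v₁ = [S]₂(Km+[S]₁) / [S]₁(Km+[S]₂).
= 10.6×(2.29+1.06) / (1.06×(2.29+10.6)) = 35.51/13.66 = 2.60.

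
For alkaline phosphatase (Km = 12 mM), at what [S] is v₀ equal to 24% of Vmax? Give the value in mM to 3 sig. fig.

3.79 mM

v/Vmax = [S]/(Km+[S]) = 0.24, so [S] = Km·0.24/(1 − 0.24) = 12 × 0.3158.
[S] = 3.79 mM.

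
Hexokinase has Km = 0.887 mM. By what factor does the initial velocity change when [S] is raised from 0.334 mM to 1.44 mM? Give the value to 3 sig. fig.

2.26

The fractional saturations are [S]/(Km+[S]) = 0.334/1.221 = 0.2735 and 1.44/2.327 = 0.6188.
v₂/v₁ is just their ratio: 0.6188/0.2735 = 2.26.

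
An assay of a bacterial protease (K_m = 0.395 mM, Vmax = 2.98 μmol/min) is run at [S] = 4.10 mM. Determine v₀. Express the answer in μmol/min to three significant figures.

2.72 μmol/min

[S]/(Km+[S]) = 4.10/4.495 = 0.9121, the fractional saturation.
v = 0.9121 × Vmax = 0.9121 × 2.98 = 2.72 μmol/min.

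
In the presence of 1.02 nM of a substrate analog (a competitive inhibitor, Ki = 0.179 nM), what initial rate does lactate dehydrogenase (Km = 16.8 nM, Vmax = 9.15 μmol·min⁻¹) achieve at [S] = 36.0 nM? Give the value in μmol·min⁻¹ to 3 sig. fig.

2.22 μmol·min⁻¹

With α = 1 + [I]/Ki = 1 + 1.02/0.179 = 6.698, the competitive rate law is v = Vmax[S] / (αKm + [S]).
v = 9.15×36.0 / (6.698×16.8 + 36.0) = 329.4/148.5 = 2.22 μmol·min⁻¹.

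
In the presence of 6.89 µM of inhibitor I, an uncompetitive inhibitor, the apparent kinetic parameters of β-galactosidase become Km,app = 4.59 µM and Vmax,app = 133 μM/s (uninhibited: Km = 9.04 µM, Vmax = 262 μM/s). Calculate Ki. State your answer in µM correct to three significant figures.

Uncompetitive: Vmax,app = Vmax/α (and Km,app = Km/α) with α = 1 + [I]/Ki.
α = Vmax/Vmax,app = 262/133 = 1.970.
Since α = 1 + [I]/Ki, [I]/Ki = 1.970 − 1 = 0.9699 and Ki = 6.89/0.9699 = 7.10 µM.

7.10 µM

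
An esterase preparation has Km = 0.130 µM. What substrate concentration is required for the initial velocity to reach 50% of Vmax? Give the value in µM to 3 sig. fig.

v/Vmax = [S]/(Km+[S]) = 0.5, so [S] = Km·0.5/(1 − 0.5) = 0.130 × 1.000.
[S] = 0.130 µM.

0.130 µM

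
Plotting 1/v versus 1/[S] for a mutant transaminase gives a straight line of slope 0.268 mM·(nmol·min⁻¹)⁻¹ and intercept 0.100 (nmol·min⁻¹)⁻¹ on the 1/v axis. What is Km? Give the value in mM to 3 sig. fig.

2.68 mM

y-intercept = 1/Vmax ⇒ Vmax = 10.0 nmol·min⁻¹; slope = Km/Vmax ⇒ Km = slope × Vmax.
Km = 0.268 × 10.0 = 2.68 mM.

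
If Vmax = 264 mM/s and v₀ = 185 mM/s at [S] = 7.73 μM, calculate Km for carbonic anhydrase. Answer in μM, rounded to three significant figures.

3.30 μM

From v = Vmax[S]/(Km+[S]), Km = [S](Vmax − v)/v.
Km = 7.73 × (264 − 185) / 185 = 610.7/185 = 3.30 μM.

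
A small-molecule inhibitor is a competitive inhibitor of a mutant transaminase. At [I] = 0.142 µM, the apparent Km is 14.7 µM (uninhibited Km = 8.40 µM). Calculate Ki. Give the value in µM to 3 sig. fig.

Competitive: Km,app = α·Km with α = 1 + [I]/Ki.
α = Km,app/Km = 14.7/8.40 = 1.750.
Ki = [I]/(α − 1) = 0.142/0.7500 = 0.189 µM.

0.189 µM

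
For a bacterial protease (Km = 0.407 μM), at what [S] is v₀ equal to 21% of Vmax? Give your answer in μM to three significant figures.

v/Vmax = [S]/(Km+[S]) = 0.21, so [S] = Km·0.21/(1 − 0.21) = 0.407 × 0.2658.
[S] = 0.108 μM.

0.108 μM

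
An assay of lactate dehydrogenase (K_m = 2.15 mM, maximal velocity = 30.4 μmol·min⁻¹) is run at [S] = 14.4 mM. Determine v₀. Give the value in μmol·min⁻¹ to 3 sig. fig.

26.5 μmol·min⁻¹

[S]/(Km+[S]) = 14.4/16.55 = 0.8701, the fractional saturation.
v = 0.8701 × Vmax = 0.8701 × 30.4 = 26.5 μmol·min⁻¹.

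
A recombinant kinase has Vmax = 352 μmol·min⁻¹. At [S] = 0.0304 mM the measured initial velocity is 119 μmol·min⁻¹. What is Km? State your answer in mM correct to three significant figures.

0.0595 mM

v/Vmax = 119/352 = 0.3381 = [S]/(Km+[S]).
So Km + [S] = [S]/0.3381 = 0.08992 mM, giving Km = 0.08992 − 0.0304 = 0.0595 mM.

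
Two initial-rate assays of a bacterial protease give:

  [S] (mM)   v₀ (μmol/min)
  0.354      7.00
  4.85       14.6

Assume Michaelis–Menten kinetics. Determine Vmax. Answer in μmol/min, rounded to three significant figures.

16.0 μmol/min

In reciprocal form, 1/v = (Km/Vmax)·(1/[S]) + 1/Vmax. The two points give (1/[S], 1/v) = (2.825, 0.1429) and (0.2062, 0.06849).
Slope = (0.1429 − 0.06849)/(2.825 − 0.2062) = 0.02840; intercept = 0.1429 − 0.02840×2.825 = 0.06264.
Vmax = 1/intercept = 16.0 μmol/min; Km = slope × Vmax = 0.02840 × 16.0 = 0.453 mM.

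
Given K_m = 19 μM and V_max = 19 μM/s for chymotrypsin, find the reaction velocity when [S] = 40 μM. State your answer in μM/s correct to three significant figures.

12.9 μM/s

[S]/(Km+[S]) = 40/59.00 = 0.6780, the fractional saturation.
v = 0.6780 × Vmax = 0.6780 × 19 = 12.9 μM/s.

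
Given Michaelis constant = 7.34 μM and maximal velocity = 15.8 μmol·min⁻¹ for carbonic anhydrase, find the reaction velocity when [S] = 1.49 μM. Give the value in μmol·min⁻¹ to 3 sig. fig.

2.67 μmol·min⁻¹

v = Vmax·[S]/(Km + [S]) = 15.8 × 1.49 / (7.34 + 1.49)
  = 23.54 / 8.830 = 2.67 μmol·min⁻¹.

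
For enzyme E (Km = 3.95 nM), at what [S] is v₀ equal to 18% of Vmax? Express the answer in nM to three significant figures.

0.867 nM

v/Vmax = [S]/(Km+[S]) = 0.18, so [S] = Km·0.18/(1 − 0.18) = 3.95 × 0.2195.
[S] = 0.867 nM.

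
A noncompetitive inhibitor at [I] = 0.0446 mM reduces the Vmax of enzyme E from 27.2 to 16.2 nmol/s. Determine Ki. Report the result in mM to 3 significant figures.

0.0657 mM

Noncompetitive: Vmax,app = Vmax/α with α = 1 + [I]/Ki.
α = Vmax/Vmax,app = 27.2/16.2 = 1.679.
Since α = 1 + [I]/Ki, [I]/Ki = 1.679 − 1 = 0.6790 and Ki = 0.0446/0.6790 = 0.0657 mM.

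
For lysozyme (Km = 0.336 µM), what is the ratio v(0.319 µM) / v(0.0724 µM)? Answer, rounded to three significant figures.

Since Vmax cancels, v₂/v₁ = [S]₂(Km+[S]₁) / [S]₁(Km+[S]₂).
= 0.319×(0.336+0.0724) / (0.0724×(0.336+0.319)) = 0.1303/0.04742 = 2.75.

2.75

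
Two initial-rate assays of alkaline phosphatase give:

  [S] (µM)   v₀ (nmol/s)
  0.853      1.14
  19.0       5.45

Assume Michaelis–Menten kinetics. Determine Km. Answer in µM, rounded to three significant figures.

In reciprocal form, 1/v = (Km/Vmax)·(1/[S]) + 1/Vmax. The two points give (1/[S], 1/v) = (1.172, 0.8772) and (0.05263, 0.1835).
Slope = (0.8772 − 0.1835)/(1.172 − 0.05263) = 0.6195; intercept = 0.8772 − 0.6195×1.172 = 0.1509.
Vmax = 1/intercept = 6.63 nmol/s; Km = slope × Vmax = 0.6195 × 6.63 = 4.11 µM.

4.11 µM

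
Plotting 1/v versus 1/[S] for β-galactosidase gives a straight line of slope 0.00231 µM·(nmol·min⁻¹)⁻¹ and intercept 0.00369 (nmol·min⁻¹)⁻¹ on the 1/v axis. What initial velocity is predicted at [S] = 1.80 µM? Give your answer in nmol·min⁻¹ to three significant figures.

201 nmol·min⁻¹

The y-intercept is 1/Vmax, so Vmax = 1/0.00369 = 271 nmol·min⁻¹.
The slope is Km/Vmax, so Km = 0.00231 × 271 = 0.626 µM.
Then v = 271 × 1.80/(0.626 + 1.80) = 201 nmol·min⁻¹.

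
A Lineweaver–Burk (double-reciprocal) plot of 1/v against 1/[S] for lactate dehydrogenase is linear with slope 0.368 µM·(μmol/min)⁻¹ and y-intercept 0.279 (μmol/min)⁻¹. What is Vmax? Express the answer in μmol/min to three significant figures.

The y-intercept of a Lineweaver–Burk plot equals 1/Vmax, so Vmax = 1/0.279 = 3.58 μmol/min.

3.58 μmol/min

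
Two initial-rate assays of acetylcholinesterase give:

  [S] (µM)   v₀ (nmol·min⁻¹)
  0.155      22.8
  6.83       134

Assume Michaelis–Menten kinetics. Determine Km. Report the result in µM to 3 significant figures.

In reciprocal form, 1/v = (Km/Vmax)·(1/[S]) + 1/Vmax. The two points give (1/[S], 1/v) = (6.452, 0.04386) and (0.1464, 0.007463).
Slope = (0.04386 − 0.007463)/(6.452 − 0.1464) = 0.005773; intercept = 0.04386 − 0.005773×6.452 = 0.006618.
Vmax = 1/intercept = 151 nmol·min⁻¹; Km = slope × Vmax = 0.005773 × 151 = 0.872 µM.

0.872 µM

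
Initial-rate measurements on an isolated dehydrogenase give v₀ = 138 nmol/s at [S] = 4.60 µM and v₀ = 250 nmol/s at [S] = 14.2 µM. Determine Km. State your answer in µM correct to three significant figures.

9.04 µM

From v = Vmax[S]/(Km+[S]), each point gives Vmax = v(Km+[S])/[S].
Equating: 138(Km+4.60)/4.60 = 250(Km+14.2)/14.2.
30.00·Km + 138 = 17.61·Km + 250, so (30.00 − 17.61)·Km = 250 − 138.
Km = 112.0/12.39 = 9.04 µM; then Vmax = 138(9.04+4.60)/4.60 = 409 nmol/s.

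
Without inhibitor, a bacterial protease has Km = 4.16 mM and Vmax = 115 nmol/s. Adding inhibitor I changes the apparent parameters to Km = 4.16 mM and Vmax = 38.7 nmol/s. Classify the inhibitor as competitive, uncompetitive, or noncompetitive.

noncompetitive

Vmax decreases (115 → 38.7 nmol/s) while Km is unchanged — pure noncompetitive inhibition.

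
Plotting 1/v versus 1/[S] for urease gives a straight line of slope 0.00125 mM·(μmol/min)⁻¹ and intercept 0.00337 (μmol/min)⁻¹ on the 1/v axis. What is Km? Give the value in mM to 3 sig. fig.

0.371 mM

y-intercept = 1/Vmax ⇒ Vmax = 297 μmol/min; slope = Km/Vmax ⇒ Km = slope × Vmax.
Km = 0.00125 × 297 = 0.371 mM.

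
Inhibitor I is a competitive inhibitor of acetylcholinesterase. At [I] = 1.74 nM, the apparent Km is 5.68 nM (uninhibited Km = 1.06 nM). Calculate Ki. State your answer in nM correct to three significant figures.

0.399 nM

Competitive: Km,app = α·Km with α = 1 + [I]/Ki.
α = Km,app/Km = 5.68/1.06 = 5.358.
Ki = [I]/(α − 1) = 1.74/4.358 = 0.399 nM.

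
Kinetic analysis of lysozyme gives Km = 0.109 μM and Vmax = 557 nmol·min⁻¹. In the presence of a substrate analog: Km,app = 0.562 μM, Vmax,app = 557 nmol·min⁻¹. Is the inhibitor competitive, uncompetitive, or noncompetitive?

Km increases (0.109 → 0.562 μM) while Vmax is unchanged — the hallmark of competitive inhibition.

competitive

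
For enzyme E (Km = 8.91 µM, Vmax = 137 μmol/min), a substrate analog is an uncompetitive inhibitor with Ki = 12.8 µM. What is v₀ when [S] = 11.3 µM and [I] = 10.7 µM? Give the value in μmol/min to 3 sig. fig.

52.2 μmol/min

With α = 1 + [I]/Ki = 1 + 10.7/12.8 = 1.836, the uncompetitive rate law is v = (Vmax/α)·[S] / (Km/α + [S]).
v = (137/1.836)×11.3 / (8.91/1.836 + 11.3) = 843.2/16.15 = 52.2 μmol/min.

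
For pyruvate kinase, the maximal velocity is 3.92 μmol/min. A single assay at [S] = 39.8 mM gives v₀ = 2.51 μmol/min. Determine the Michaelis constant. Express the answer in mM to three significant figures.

22.4 mM

v/Vmax = 2.51/3.92 = 0.6403 = [S]/(Km+[S]).
So Km + [S] = [S]/0.6403 = 62.16 mM, giving Km = 62.16 − 39.8 = 22.4 mM.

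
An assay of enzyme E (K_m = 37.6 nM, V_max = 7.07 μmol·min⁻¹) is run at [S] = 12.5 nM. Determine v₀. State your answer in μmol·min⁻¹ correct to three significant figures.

1.76 μmol·min⁻¹

[S]/(Km+[S]) = 12.5/50.10 = 0.2495, the fractional saturation.
v = 0.2495 × Vmax = 0.2495 × 7.07 = 1.76 μmol·min⁻¹.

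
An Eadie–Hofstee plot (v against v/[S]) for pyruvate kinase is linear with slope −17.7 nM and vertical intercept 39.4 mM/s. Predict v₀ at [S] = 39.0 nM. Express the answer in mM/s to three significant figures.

27.1 mM/s

In the Eadie–Hofstee form v = Vmax − Km·(v/[S]), the slope is −Km and the intercept is Vmax, so Km = 17.7 nM and Vmax = 39.4 mM/s.
v = 39.4 × 39.0/(17.7 + 39.0) = 27.1 mM/s.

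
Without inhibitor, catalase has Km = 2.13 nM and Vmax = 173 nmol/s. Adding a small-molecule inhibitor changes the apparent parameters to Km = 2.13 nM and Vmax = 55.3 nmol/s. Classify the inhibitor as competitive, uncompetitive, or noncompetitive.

Vmax decreases (173 → 55.3 nmol/s) while Km is unchanged — pure noncompetitive inhibition.

noncompetitive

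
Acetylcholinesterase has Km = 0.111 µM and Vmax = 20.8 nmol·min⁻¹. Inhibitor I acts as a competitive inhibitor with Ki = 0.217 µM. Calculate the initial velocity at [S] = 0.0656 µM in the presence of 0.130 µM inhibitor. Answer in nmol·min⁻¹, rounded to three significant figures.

5.61 nmol·min⁻¹

α = 1 + [I]/Ki = 1 + 0.130/0.217 = 1.599.
For a competitive inhibitor, Vmax is unchanged and the apparent Km becomes α·Km: Km,app = 0.177 µM, Vmax,app = 20.8 nmol·min⁻¹.
v = Vmax,app·[S]/(Km,app + [S]) = 20.8 × 0.0656/(0.177 + 0.0656) = 5.61 nmol·min⁻¹.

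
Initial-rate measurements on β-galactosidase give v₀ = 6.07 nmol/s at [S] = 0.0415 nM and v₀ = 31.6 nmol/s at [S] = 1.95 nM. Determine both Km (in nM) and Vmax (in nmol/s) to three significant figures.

Km = 0.196 nM; Vmax = 34.8 nmol/s

From v = Vmax[S]/(Km+[S]), each point gives Vmax = v(Km+[S])/[S].
Equating: 6.07(Km+0.0415)/0.0415 = 31.6(Km+1.95)/1.95.
146.3·Km + 6.07 = 16.21·Km + 31.6, so (146.3 − 16.21)·Km = 31.6 − 6.07.
Km = 25.53/130.1 = 0.196 nM; then Vmax = 6.07(0.196+0.0415)/0.0415 = 34.8 nmol/s.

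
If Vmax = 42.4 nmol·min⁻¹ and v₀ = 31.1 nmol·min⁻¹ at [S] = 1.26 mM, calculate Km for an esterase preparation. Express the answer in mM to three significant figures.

0.458 mM

From v = Vmax[S]/(Km+[S]), Km = [S](Vmax − v)/v.
Km = 1.26 × (42.4 − 31.1) / 31.1 = 14.24/31.1 = 0.458 mM.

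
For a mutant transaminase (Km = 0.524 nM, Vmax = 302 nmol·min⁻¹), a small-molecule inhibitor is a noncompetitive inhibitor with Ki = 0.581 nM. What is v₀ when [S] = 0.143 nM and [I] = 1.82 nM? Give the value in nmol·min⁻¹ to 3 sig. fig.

α = 1 + [I]/Ki = 1 + 1.82/0.581 = 4.133.
For a noncompetitive inhibitor, Vmax is reduced to Vmax/α while Km is unchanged: Km,app = 0.524 nM, Vmax,app = 73.1 nmol·min⁻¹.
v = Vmax,app·[S]/(Km,app + [S]) = 73.1 × 0.143/(0.524 + 0.143) = 15.7 nmol·min⁻¹.

15.7 nmol·min⁻¹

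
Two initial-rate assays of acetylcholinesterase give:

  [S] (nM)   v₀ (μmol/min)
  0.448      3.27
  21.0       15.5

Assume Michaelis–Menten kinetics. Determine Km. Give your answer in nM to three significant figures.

In reciprocal form, 1/v = (Km/Vmax)·(1/[S]) + 1/Vmax. The two points give (1/[S], 1/v) = (2.232, 0.3058) and (0.04762, 0.06452).
Slope = (0.3058 − 0.06452)/(2.232 − 0.04762) = 0.1105; intercept = 0.3058 − 0.1105×2.232 = 0.05926.
Vmax = 1/intercept = 16.9 μmol/min; Km = slope × Vmax = 0.1105 × 16.9 = 1.86 nM.

1.86 nM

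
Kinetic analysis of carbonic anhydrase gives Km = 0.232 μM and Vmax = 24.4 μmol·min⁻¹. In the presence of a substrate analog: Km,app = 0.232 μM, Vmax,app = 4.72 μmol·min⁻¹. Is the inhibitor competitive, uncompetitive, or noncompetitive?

noncompetitive

Vmax decreases (24.4 → 4.72 μmol·min⁻¹) while Km is unchanged — pure noncompetitive inhibition.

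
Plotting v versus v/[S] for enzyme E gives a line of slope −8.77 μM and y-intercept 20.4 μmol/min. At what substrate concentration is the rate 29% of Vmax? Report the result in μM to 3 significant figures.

3.58 μM

The Eadie–Hofstee slope gives Km = 8.77 μM (slope = −Km).
v/Vmax = [S]/(Km+[S]) = 0.29 ⇒ [S] = Km·0.29/(1−0.29) = 8.77 × 0.4085 = 3.58 μM.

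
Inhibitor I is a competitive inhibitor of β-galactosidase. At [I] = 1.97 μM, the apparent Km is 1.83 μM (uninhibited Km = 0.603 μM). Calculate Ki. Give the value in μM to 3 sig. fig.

0.968 μM

Competitive: Km,app = α·Km with α = 1 + [I]/Ki.
α = Km,app/Km = 1.83/0.603 = 3.035.
Ki = [I]/(α − 1) = 1.97/2.035 = 0.968 μM.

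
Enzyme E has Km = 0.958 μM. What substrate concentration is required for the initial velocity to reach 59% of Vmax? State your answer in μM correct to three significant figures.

1.38 μM

v/Vmax = [S]/(Km+[S]) = 0.59, so [S] = Km·0.59/(1 − 0.59) = 0.958 × 1.439.
[S] = 1.38 μM.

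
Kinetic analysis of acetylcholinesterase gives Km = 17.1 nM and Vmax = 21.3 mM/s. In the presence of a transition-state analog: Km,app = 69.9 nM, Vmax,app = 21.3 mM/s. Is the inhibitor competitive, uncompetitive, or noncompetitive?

Km increases (17.1 → 69.9 nM) while Vmax is unchanged — the hallmark of competitive inhibition.

competitive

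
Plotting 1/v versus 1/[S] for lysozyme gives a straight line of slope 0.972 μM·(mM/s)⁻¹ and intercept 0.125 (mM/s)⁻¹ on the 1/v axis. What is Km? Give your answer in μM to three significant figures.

7.78 μM

y-intercept = 1/Vmax ⇒ Vmax = 8.00 mM/s; slope = Km/Vmax ⇒ Km = slope × Vmax.
Km = 0.972 × 8.00 = 7.78 μM.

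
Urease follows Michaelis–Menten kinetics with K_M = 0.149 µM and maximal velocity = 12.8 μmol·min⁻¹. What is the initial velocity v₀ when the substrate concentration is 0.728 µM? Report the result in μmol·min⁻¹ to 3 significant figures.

v = Vmax·[S]/(Km + [S]) = 12.8 × 0.728 / (0.149 + 0.728)
  = 9.318 / 0.8770 = 10.6 μmol·min⁻¹.

10.6 μmol·min⁻¹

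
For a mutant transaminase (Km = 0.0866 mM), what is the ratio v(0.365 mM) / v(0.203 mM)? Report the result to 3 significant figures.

1.15

Since Vmax cancels, v₂/v₁ = [S]₂(Km+[S]₁) / [S]₁(Km+[S]₂).
= 0.365×(0.0866+0.203) / (0.203×(0.0866+0.365)) = 0.1057/0.09167 = 1.15.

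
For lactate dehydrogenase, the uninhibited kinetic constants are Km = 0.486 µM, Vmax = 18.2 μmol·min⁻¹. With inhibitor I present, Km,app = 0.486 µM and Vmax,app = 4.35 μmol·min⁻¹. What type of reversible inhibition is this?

noncompetitive

Vmax decreases (18.2 → 4.35 μmol·min⁻¹) while Km is unchanged — pure noncompetitive inhibition.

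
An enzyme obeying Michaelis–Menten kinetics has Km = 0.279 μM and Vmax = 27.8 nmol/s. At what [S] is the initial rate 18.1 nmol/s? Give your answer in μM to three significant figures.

The required fractional saturation is v/Vmax = 18.1/27.8 = 0.6511.
Then [S]/(Km+[S]) = 0.6511 ⇒ [S] = 0.279 × 0.6511/(1 − 0.6511) = 0.521 μM.

0.521 μM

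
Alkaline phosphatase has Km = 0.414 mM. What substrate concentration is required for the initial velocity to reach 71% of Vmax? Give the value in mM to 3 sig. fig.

v/Vmax = [S]/(Km+[S]) = 0.71, so [S] = Km·0.71/(1 − 0.71) = 0.414 × 2.448.
[S] = 1.01 mM.

1.01 mM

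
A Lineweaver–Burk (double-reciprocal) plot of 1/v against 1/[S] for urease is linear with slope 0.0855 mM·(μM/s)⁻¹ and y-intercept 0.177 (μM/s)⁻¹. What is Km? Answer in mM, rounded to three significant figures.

0.483 mM

y-intercept = 1/Vmax ⇒ Vmax = 5.65 μM/s; slope = Km/Vmax ⇒ Km = slope × Vmax.
Km = 0.0855 × 5.65 = 0.483 mM.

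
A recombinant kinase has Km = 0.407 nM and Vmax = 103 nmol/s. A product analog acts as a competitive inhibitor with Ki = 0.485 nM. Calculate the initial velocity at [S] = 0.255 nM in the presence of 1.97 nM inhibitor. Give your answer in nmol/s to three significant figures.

α = 1 + [I]/Ki = 1 + 1.97/0.485 = 5.062.
For a competitive inhibitor, Vmax is unchanged and the apparent Km becomes α·Km: Km,app = 2.06 nM, Vmax,app = 103 nmol/s.
v = Vmax,app·[S]/(Km,app + [S]) = 103 × 0.255/(2.06 + 0.255) = 11.3 nmol/s.

11.3 nmol/s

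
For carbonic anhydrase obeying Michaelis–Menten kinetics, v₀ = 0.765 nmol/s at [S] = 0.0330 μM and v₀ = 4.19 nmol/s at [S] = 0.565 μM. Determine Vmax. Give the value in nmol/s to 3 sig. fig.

From v = Vmax[S]/(Km+[S]), each point gives Vmax = v(Km+[S])/[S].
Equating: 0.765(Km+0.0330)/0.0330 = 4.19(Km+0.565)/0.565.
23.18·Km + 0.765 = 7.416·Km + 4.19, so (23.18 − 7.416)·Km = 4.19 − 0.765.
Km = 3.425/15.77 = 0.217 μM; then Vmax = 0.765(0.217+0.0330)/0.0330 = 5.80 nmol/s.

5.80 nmol/s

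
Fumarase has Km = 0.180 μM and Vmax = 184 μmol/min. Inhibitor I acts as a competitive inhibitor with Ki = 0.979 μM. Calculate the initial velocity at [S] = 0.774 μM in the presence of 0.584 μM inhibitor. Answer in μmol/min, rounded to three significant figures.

134 μmol/min

With α = 1 + [I]/Ki = 1 + 0.584/0.979 = 1.597, the competitive rate law is v = Vmax[S] / (αKm + [S]).
v = 184×0.774 / (1.597×0.180 + 0.774) = 142.4/1.061 = 134 μmol/min.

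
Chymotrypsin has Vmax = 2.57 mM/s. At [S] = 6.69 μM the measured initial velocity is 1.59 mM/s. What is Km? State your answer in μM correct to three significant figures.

4.12 μM

From v = Vmax[S]/(Km+[S]), Km = [S](Vmax − v)/v.
Km = 6.69 × (2.57 − 1.59) / 1.59 = 6.556/1.59 = 4.12 μM.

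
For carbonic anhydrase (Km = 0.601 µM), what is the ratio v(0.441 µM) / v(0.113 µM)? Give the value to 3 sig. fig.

2.67

Since Vmax cancels, v₂/v₁ = [S]₂(Km+[S]₁) / [S]₁(Km+[S]₂).
= 0.441×(0.601+0.113) / (0.113×(0.601+0.441)) = 0.3149/0.1177 = 2.67.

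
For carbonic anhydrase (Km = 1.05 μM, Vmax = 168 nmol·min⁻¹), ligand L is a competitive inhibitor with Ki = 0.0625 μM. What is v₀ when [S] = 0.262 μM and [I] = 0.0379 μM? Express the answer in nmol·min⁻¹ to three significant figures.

With α = 1 + [I]/Ki = 1 + 0.0379/0.0625 = 1.606, the competitive rate law is v = Vmax[S] / (αKm + [S]).
v = 168×0.262 / (1.606×1.05 + 0.262) = 44.02/1.949 = 22.6 nmol·min⁻¹.

22.6 nmol·min⁻¹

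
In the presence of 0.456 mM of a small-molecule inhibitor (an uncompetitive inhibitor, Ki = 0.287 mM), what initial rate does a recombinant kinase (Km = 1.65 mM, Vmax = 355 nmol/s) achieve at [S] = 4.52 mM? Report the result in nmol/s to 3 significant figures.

With α = 1 + [I]/Ki = 1 + 0.456/0.287 = 2.589, the uncompetitive rate law is v = (Vmax/α)·[S] / (Km/α + [S]).
v = (355/2.589)×4.52 / (1.65/2.589 + 4.52) = 619.8/5.157 = 120 nmol/s.

120 nmol/s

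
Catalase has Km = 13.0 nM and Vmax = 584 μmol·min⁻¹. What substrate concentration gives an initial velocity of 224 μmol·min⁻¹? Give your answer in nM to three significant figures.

The required fractional saturation is v/Vmax = 224/584 = 0.3836.
Then [S]/(Km+[S]) = 0.3836 ⇒ [S] = 13.0 × 0.3836/(1 − 0.3836) = 8.09 nM.

8.09 nM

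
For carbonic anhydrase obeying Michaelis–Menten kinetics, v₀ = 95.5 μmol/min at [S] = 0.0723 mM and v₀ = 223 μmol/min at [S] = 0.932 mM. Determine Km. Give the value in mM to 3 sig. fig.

0.118 mM

In reciprocal form, 1/v = (Km/Vmax)·(1/[S]) + 1/Vmax. The two points give (1/[S], 1/v) = (13.83, 0.01047) and (1.073, 0.004484).
Slope = (0.01047 − 0.004484)/(13.83 − 1.073) = 0.0004693; intercept = 0.01047 − 0.0004693×13.83 = 0.003981.
Vmax = 1/intercept = 251 μmol/min; Km = slope × Vmax = 0.0004693 × 251 = 0.118 mM.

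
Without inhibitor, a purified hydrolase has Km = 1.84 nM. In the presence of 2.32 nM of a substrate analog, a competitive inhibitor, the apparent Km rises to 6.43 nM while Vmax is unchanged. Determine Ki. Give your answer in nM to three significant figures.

Competitive: Km,app = α·Km with α = 1 + [I]/Ki.
α = Km,app/Km = 6.43/1.84 = 3.495.
Ki = [I]/(α − 1) = 2.32/2.495 = 0.930 nM.

0.930 nM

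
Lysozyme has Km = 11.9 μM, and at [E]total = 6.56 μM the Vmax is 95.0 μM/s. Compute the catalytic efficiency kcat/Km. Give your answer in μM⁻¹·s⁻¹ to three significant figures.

kcat = Vmax/[E]total = 95.0/6.56 = 14.5 s⁻¹.
kcat/Km = 14.5/11.9 = 1.22 μM⁻¹·s⁻¹.

1.22 μM⁻¹·s⁻¹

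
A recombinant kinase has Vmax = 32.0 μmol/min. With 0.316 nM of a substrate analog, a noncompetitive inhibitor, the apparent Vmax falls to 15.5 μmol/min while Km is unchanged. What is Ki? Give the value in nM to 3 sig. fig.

0.297 nM

Noncompetitive: Vmax,app = Vmax/α with α = 1 + [I]/Ki.
α = Vmax/Vmax,app = 32.0/15.5 = 2.065.
Since α = 1 + [I]/Ki, [I]/Ki = 2.065 − 1 = 1.065 and Ki = 0.316/1.065 = 0.297 nM.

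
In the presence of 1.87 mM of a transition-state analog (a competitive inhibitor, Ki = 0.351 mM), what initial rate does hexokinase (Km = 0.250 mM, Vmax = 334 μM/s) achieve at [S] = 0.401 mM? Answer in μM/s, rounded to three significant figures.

67.5 μM/s

α = 1 + [I]/Ki = 1 + 1.87/0.351 = 6.328.
For a competitive inhibitor, Vmax is unchanged and the apparent Km becomes α·Km: Km,app = 1.58 mM, Vmax,app = 334 μM/s.
v = Vmax,app·[S]/(Km,app + [S]) = 334 × 0.401/(1.58 + 0.401) = 67.5 μM/s.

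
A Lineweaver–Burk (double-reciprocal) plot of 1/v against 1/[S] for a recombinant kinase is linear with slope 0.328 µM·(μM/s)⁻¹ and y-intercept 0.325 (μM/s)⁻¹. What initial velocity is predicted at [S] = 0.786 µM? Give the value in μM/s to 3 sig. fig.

1.35 μM/s

The y-intercept is 1/Vmax, so Vmax = 1/0.325 = 3.08 μM/s.
The slope is Km/Vmax, so Km = 0.328 × 3.08 = 1.01 µM.
Then v = 3.08 × 0.786/(1.01 + 0.786) = 1.35 μM/s.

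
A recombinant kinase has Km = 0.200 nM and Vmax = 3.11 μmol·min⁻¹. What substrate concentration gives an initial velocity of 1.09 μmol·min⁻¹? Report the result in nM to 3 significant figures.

0.108 nM

Rearranging v = Vmax[S]/(Km+[S]) gives [S] = Km·v/(Vmax − v).
[S] = 0.200 × 1.09 / (3.11 − 1.09) = 0.2180/2.020 = 0.108 nM.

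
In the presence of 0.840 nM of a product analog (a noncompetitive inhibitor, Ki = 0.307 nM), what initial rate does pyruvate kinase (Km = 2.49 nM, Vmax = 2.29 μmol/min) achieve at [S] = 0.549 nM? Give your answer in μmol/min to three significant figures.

α = 1 + [I]/Ki = 1 + 0.840/0.307 = 3.736.
For a noncompetitive inhibitor, Vmax is reduced to Vmax/α while Km is unchanged: Km,app = 2.49 nM, Vmax,app = 0.613 μmol/min.
v = Vmax,app·[S]/(Km,app + [S]) = 0.613 × 0.549/(2.49 + 0.549) = 0.111 μmol/min.

0.111 μmol/min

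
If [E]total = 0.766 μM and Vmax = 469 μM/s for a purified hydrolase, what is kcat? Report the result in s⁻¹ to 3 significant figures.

kcat = Vmax/[E]total = 469 μM/s / 0.766 μM = 612 s⁻¹.

612 s⁻¹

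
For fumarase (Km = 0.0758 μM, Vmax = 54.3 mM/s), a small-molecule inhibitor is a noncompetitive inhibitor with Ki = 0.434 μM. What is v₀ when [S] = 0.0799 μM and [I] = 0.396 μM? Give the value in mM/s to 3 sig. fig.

14.6 mM/s

α = 1 + [I]/Ki = 1 + 0.396/0.434 = 1.912.
For a noncompetitive inhibitor, Vmax is reduced to Vmax/α while Km is unchanged: Km,app = 0.0758 μM, Vmax,app = 28.4 mM/s.
v = Vmax,app·[S]/(Km,app + [S]) = 28.4 × 0.0799/(0.0758 + 0.0799) = 14.6 mM/s.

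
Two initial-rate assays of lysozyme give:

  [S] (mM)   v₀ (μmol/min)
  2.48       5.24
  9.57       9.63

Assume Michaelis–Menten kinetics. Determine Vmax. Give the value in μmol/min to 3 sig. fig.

From v = Vmax[S]/(Km+[S]), each point gives Vmax = v(Km+[S])/[S].
Equating: 5.24(Km+2.48)/2.48 = 9.63(Km+9.57)/9.57.
2.113·Km + 5.24 = 1.006·Km + 9.63, so (2.113 − 1.006)·Km = 9.63 − 5.24.
Km = 4.390/1.107 = 3.97 mM; then Vmax = 5.24(3.97+2.48)/2.48 = 13.6 μmol/min.

13.6 μmol/min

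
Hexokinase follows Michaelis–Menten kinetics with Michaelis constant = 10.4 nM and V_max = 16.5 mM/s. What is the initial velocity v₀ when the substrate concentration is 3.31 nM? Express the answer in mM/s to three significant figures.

3.98 mM/s

v = Vmax·[S]/(Km + [S]) = 16.5 × 3.31 / (10.4 + 3.31)
  = 54.62 / 13.71 = 3.98 mM/s.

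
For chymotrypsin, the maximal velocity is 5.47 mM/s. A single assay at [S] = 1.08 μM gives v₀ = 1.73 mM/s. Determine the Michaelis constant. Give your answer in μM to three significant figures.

2.33 μM

From v = Vmax[S]/(Km+[S]), Km = [S](Vmax − v)/v.
Km = 1.08 × (5.47 − 1.73) / 1.73 = 4.039/1.73 = 2.33 μM.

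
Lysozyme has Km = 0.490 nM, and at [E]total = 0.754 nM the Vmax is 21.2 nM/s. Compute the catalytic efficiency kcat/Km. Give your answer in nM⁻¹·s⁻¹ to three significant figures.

57.4 nM⁻¹·s⁻¹

kcat = Vmax/[E]total = 21.2/0.754 = 28.1 s⁻¹.
kcat/Km = 28.1/0.490 = 57.4 nM⁻¹·s⁻¹.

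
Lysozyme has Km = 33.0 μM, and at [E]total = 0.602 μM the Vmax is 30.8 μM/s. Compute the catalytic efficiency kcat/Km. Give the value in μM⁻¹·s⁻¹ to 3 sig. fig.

kcat = Vmax/[E]total = 30.8/0.602 = 51.2 s⁻¹.
kcat/Km = 51.2/33.0 = 1.55 μM⁻¹·s⁻¹.

1.55 μM⁻¹·s⁻¹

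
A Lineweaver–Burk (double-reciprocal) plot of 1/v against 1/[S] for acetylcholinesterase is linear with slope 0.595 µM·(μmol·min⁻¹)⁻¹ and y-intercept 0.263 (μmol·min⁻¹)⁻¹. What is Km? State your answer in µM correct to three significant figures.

2.26 µM

y-intercept = 1/Vmax ⇒ Vmax = 3.80 μmol·min⁻¹; slope = Km/Vmax ⇒ Km = slope × Vmax.
Km = 0.595 × 3.80 = 2.26 µM.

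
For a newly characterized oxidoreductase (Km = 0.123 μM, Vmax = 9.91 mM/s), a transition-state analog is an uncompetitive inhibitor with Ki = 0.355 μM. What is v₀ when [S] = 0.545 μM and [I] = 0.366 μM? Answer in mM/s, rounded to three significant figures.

With α = 1 + [I]/Ki = 1 + 0.366/0.355 = 2.031, the uncompetitive rate law is v = (Vmax/α)·[S] / (Km/α + [S]).
v = (9.91/2.031)×0.545 / (0.123/2.031 + 0.545) = 2.659/0.6056 = 4.39 mM/s.

4.39 mM/s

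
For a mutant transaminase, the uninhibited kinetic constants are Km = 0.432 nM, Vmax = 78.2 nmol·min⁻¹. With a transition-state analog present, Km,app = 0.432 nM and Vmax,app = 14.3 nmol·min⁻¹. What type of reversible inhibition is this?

noncompetitive

Vmax decreases (78.2 → 14.3 nmol·min⁻¹) while Km is unchanged — pure noncompetitive inhibition.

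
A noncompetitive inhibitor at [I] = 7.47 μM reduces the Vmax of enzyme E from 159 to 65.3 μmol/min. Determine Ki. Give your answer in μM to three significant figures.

Noncompetitive: Vmax,app = Vmax/α with α = 1 + [I]/Ki.
α = Vmax/Vmax,app = 159/65.3 = 2.435.
Since α = 1 + [I]/Ki, [I]/Ki = 2.435 − 1 = 1.435 and Ki = 7.47/1.435 = 5.21 μM.

5.21 μM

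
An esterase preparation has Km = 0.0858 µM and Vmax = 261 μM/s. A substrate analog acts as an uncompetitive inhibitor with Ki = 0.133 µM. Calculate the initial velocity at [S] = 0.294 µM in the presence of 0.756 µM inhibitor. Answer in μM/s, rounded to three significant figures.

With α = 1 + [I]/Ki = 1 + 0.756/0.133 = 6.684, the uncompetitive rate law is v = (Vmax/α)·[S] / (Km/α + [S]).
v = (261/6.684)×0.294 / (0.0858/6.684 + 0.294) = 11.48/0.3068 = 37.4 μM/s.

37.4 μM/s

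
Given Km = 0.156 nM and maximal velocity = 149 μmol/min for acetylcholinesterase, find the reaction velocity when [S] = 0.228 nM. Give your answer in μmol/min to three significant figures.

[S]/(Km+[S]) = 0.228/0.3840 = 0.5938, the fractional saturation.
v = 0.5938 × Vmax = 0.5938 × 149 = 88.5 μmol/min.

88.5 μmol/min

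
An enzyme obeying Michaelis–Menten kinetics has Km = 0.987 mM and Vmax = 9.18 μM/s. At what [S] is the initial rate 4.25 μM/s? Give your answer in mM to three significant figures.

Rearranging v = Vmax[S]/(Km+[S]) gives [S] = Km·v/(Vmax − v).
[S] = 0.987 × 4.25 / (9.18 − 4.25) = 4.195/4.930 = 0.851 mM.

0.851 mM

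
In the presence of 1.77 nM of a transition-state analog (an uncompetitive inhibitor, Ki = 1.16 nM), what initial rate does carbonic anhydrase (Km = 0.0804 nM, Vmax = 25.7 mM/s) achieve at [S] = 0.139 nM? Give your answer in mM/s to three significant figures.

8.28 mM/s

With α = 1 + [I]/Ki = 1 + 1.77/1.16 = 2.526, the uncompetitive rate law is v = (Vmax/α)·[S] / (Km/α + [S]).
v = (25.7/2.526)×0.139 / (0.0804/2.526 + 0.139) = 1.414/0.1708 = 8.28 mM/s.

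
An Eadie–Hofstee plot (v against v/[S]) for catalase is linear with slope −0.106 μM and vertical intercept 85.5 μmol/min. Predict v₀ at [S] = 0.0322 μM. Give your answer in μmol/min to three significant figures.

In the Eadie–Hofstee form v = Vmax − Km·(v/[S]), the slope is −Km and the intercept is Vmax, so Km = 0.106 μM and Vmax = 85.5 μmol/min.
v = 85.5 × 0.0322/(0.106 + 0.0322) = 19.9 μmol/min.

19.9 μmol/min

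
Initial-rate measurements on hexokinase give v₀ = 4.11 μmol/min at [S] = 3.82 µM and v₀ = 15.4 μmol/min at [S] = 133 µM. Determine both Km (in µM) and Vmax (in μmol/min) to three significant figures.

From v = Vmax[S]/(Km+[S]), each point gives Vmax = v(Km+[S])/[S].
Equating: 4.11(Km+3.82)/3.82 = 15.4(Km+133)/133.
1.076·Km + 4.11 = 0.1158·Km + 15.4, so (1.076 − 0.1158)·Km = 15.4 − 4.11.
Km = 11.29/0.9601 = 11.8 µM; then Vmax = 4.11(11.8+3.82)/3.82 = 16.8 μmol/min.

Km = 11.8 µM; Vmax = 16.8 μmol/min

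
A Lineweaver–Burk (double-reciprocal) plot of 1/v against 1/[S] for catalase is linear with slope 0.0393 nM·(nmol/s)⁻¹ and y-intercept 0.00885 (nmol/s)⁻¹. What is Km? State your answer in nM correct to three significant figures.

y-intercept = 1/Vmax ⇒ Vmax = 113 nmol/s; slope = Km/Vmax ⇒ Km = slope × Vmax.
Km = 0.0393 × 113 = 4.44 nM.

4.44 nM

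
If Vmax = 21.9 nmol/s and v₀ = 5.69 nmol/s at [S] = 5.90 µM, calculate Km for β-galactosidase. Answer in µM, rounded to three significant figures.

From v = Vmax[S]/(Km+[S]), Km = [S](Vmax − v)/v.
Km = 5.90 × (21.9 − 5.69) / 5.69 = 95.64/5.69 = 16.8 µM.

16.8 µM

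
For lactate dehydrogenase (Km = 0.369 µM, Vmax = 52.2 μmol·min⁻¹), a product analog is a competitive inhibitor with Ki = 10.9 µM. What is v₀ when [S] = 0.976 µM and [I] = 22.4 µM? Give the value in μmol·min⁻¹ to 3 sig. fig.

24.2 μmol·min⁻¹

α = 1 + [I]/Ki = 1 + 22.4/10.9 = 3.055.
For a competitive inhibitor, Vmax is unchanged and the apparent Km becomes α·Km: Km,app = 1.13 µM, Vmax,app = 52.2 μmol·min⁻¹.
v = Vmax,app·[S]/(Km,app + [S]) = 52.2 × 0.976/(1.13 + 0.976) = 24.2 μmol·min⁻¹.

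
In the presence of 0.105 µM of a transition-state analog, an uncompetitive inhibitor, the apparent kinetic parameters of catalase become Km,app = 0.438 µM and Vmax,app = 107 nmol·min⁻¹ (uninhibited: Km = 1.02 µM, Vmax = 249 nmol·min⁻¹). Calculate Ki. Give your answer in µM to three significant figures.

0.0791 µM

Uncompetitive: Vmax,app = Vmax/α (and Km,app = Km/α) with α = 1 + [I]/Ki.
α = Vmax/Vmax,app = 249/107 = 2.327.
Ki = [I]/(α − 1) = 0.105/1.327 = 0.0791 µM.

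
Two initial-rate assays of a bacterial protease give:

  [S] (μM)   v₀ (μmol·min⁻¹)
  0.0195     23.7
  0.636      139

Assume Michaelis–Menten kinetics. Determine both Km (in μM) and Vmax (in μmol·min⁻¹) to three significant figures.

Km = 0.116 μM; Vmax = 164 μmol·min⁻¹

From v = Vmax[S]/(Km+[S]), each point gives Vmax = v(Km+[S])/[S].
Equating: 23.7(Km+0.0195)/0.0195 = 139(Km+0.636)/0.636.
1215·Km + 23.7 = 218.6·Km + 139, so (1215 − 218.6)·Km = 139 − 23.7.
Km = 115.3/996.8 = 0.116 μM; then Vmax = 23.7(0.116+0.0195)/0.0195 = 164 μmol·min⁻¹.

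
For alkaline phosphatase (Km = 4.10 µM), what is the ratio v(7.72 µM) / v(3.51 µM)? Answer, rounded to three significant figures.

The fractional saturations are [S]/(Km+[S]) = 3.51/7.610 = 0.4612 and 7.72/11.82 = 0.6531.
v₂/v₁ is just their ratio: 0.6531/0.4612 = 1.42.

1.42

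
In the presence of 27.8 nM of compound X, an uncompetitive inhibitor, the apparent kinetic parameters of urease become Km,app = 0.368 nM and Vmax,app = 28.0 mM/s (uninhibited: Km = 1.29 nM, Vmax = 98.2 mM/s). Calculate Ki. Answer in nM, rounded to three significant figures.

Uncompetitive: Vmax,app = Vmax/α (and Km,app = Km/α) with α = 1 + [I]/Ki.
α = Vmax/Vmax,app = 98.2/28.0 = 3.507.
Since α = 1 + [I]/Ki, [I]/Ki = 3.507 − 1 = 2.507 and Ki = 27.8/2.507 = 11.1 nM.

11.1 nM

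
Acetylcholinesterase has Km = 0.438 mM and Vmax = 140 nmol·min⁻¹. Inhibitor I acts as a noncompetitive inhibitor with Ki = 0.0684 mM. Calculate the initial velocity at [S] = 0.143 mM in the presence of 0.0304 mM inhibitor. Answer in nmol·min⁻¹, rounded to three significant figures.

23.9 nmol·min⁻¹

With α = 1 + [I]/Ki = 1 + 0.0304/0.0684 = 1.444, the noncompetitive rate law is v = (Vmax/α)·[S] / (Km + [S]).
v = (140/1.444)×0.143 / (0.438 + 0.143) = 13.86/0.5810 = 23.9 nmol·min⁻¹.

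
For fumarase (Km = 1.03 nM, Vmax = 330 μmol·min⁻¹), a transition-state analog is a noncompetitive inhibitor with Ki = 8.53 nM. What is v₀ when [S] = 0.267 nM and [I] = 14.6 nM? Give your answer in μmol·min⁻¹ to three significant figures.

25.1 μmol·min⁻¹

With α = 1 + [I]/Ki = 1 + 14.6/8.53 = 2.712, the noncompetitive rate law is v = (Vmax/α)·[S] / (Km + [S]).
v = (330/2.712)×0.267 / (1.03 + 0.267) = 32.49/1.297 = 25.1 μmol·min⁻¹.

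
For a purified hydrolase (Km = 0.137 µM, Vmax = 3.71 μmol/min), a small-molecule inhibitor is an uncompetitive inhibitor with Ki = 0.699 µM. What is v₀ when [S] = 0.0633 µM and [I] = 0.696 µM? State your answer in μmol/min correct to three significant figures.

0.892 μmol/min

α = 1 + [I]/Ki = 1 + 0.696/0.699 = 1.996.
For an uncompetitive inhibitor, both parameters are divided by α, giving Vmax/α and Km/α: Km,app = 0.0686 µM, Vmax,app = 1.86 μmol/min.
v = Vmax,app·[S]/(Km,app + [S]) = 1.86 × 0.0633/(0.0686 + 0.0633) = 0.892 μmol/min.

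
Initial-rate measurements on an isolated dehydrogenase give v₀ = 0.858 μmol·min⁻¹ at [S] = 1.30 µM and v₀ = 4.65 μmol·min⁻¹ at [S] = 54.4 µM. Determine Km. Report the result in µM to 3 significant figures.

6.60 µM

From v = Vmax[S]/(Km+[S]), each point gives Vmax = v(Km+[S])/[S].
Equating: 0.858(Km+1.30)/1.30 = 4.65(Km+54.4)/54.4.
0.6600·Km + 0.858 = 0.08548·Km + 4.65, so (0.6600 − 0.08548)·Km = 4.65 − 0.858.
Km = 3.792/0.5745 = 6.60 µM; then Vmax = 0.858(6.60+1.30)/1.30 = 5.21 μmol·min⁻¹.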